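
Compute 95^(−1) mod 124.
Apply the extended Euclidean algorithm to (124, 95), tracking rows (r, s, t) with s·124 + t·95 = r. Each division r_prev = q·r_cur + r_new produces the new row as (previous row) − q·(current row):
  row A: (124, 1, 0)   [1·124 + 0·95 = 124]
  row B: (95, 0, 1)   [0·124 + 1·95 = 95]
  124 = 1·95 + 29   → row C = row A − 1·row B = (29, 1, −1)   [check: 1·124 − 1·95 = 29]
  95 = 3·29 + 8   → row D = row B − 3·row C = (8, −3, 4)   [check: −3·124 + 4·95 = 8]
  29 = 3·8 + 5   → row E = row C − 3·row D = (5, 10, −13)   [check: 10·124 − 13·95 = 5]
  8 = 1·5 + 3   → row F = row D − 1·row E = (3, −13, 17)   [check: −13·124 + 17·95 = 3]
  5 = 1·3 + 2   → row G = row E − 1·row F = (2, 23, −30)   [check: 23·124 − 30·95 = 2]
  3 = 1·2 + 1   → row H = row F − 1·row G = (1, −36, 47)   [check: −36·124 + 47·95 = 1]
  2 = 2·1 + 0   → remainder 0, stop. gcd = 1 (last nonzero row H).
The gcd is 1, so 95 is invertible mod 124. The last nonzero row gives −36·124 + 47·95 = 1, so t = 47. So 95^(−1) ≡ 47 (mod 124). Verify: 95 · 47 = 4465 ≡ 1 (mod 124). ✓

Final answer: 95^(−1) ≡ 47 (mod 124)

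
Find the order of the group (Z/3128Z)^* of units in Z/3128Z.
|(Z/3128Z)^*| = 1408

(Z/3128Z)^* consists of the classes a with gcd(a, 3128) = 1, so its order is φ(3128). φ is multiplicative, with φ(p^e) = p^e − p^(e−1). Factorise 3128 = 2^3 · 17 · 23. Then
  φ(3128) = (2^3 − 2^2) · (17 − 1) · (23 − 1) = 4 · 16 · 22 = 1408.
Thus |(Z/3128Z)^*| = 1408.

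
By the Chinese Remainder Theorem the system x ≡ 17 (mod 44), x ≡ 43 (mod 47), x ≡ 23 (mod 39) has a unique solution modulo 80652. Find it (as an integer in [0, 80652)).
The moduli 44, 47, 39 are pairwise coprime, so by the CRT there is a unique solution mod 44·47·39 = 80652.
Solve by successive substitution. Start with x ≡ 17 (mod 44).
  Combine with x ≡ 43 (mod 47): write x = 17 + 44·t and require 17 + 44·t ≡ 43 (mod 47), i.e. 44·t ≡ 43 − 17 ≡ 26 (mod 47). Since 44^(−1) ≡ 31 (mod 47), t ≡ 31·26 ≡ 7 (mod 47). So x ≡ 17 + 44·7 = 325 (mod 2068).
  Combine with x ≡ 23 (mod 39): write x = 325 + 2068·t and require 325 + 2068·t ≡ 23 (mod 39), i.e. 2068·t ≡ 23 − 325 ≡ 10 (mod 39). Since 2068^(−1) ≡ 1 (mod 39) (2068 ≡ 1 (mod 39)), t ≡ 1·10 ≡ 10 (mod 39). So x ≡ 325 + 2068·10 = 21005 (mod 80652).
Unique solution in [0, 80652): x = 21005.

Final answer: x ≡ 21005 (mod 80652); the representative in [0, 80652) is 21005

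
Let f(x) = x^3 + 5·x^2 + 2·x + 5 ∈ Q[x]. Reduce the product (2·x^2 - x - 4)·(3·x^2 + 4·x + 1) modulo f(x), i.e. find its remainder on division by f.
First multiply in Q[x] without reducing: a · b = 6·x^4 + 5·x^3 - 14·x^2 - 17·x - 4. Now divide by f(x) = x^3 + 5·x^2 + 2·x + 5, eliminating the leading term at each step:
  leading term 6·x^4: subtract (6·x)·f(x) = 6·x^4 + 30·x^3 + 12·x^2 + 30·x, leaving -25·x^3 - 26·x^2 - 47·x - 4
  leading term -25·x^3: subtract (-25)·f(x) = -25·x^3 - 125·x^2 - 50·x - 125, leaving 99·x^2 + 3·x + 121
The degree is now < 3, so this is the remainder. Hence a · b ≡ 99·x^2 + 3·x + 121 in Q[x]/(f).

Final answer: a · b ≡ 99·x^2 + 3·x + 121 (mod f(x))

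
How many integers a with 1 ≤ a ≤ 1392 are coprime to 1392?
448

The number of a ∈ {1, ..., 1392} with gcd(a, 1392) = 1 is by definition Euler's totient φ(1392). φ is multiplicative, with φ(p^e) = p^e − p^(e−1). Factorise 1392 = 2^4 · 3 · 29. Then
  φ(1392) = (2^4 − 2^3) · (3 − 1) · (29 − 1) = 8 · 2 · 28 = 448.
So there are 448 such integers.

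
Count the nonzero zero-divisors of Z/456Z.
In Z/456Z each nonzero element is either a unit (gcd with 456 is 1) or a zero-divisor (gcd > 1). The number of units is φ(456): factorise 456 = 2^3 · 3 · 19, so φ(456) = (2^3 − 2^2) · (3 − 1) · (19 − 1) = 4 · 2 · 18 = 144. The nonzero elements number 456 − 1 = 455. Hence the nonzero zero-divisors number 455 − 144 = 311.

Final answer: Z/456Z has 311 nonzero zero-divisors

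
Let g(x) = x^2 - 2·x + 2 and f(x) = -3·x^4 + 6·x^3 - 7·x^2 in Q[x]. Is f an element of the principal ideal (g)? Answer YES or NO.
In Q[x] the ideal (g) consists of all multiples of g, so f ∈ (g) iff g | f, i.e. iff the remainder of f on division by g is 0. Divide f by g (g is monic, so eliminate the leading term of the running remainder at each step):
  leading term -3·x^4: subtract (-3·x^2)·g(x) = -3·x^4 + 6·x^3 - 6·x^2, leaving -x^2
  leading term -x^2: subtract (-1)·g(x) = -x^2 + 2·x - 2, leaving 2 - 2·x
The remainder r(x) = 2 - 2·x ≠ 0 (and deg r < deg g), so g ∤ f, i.e. f ∉ (g).

Final answer: NO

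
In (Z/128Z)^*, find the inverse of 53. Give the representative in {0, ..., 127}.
Apply the extended Euclidean algorithm to (128, 53), tracking rows (r, s, t) with s·128 + t·53 = r. Each division r_prev = q·r_cur + r_new produces the new row as (previous row) − q·(current row):
  row A: (128, 1, 0)   [1·128 + 0·53 = 128]
  row B: (53, 0, 1)   [0·128 + 1·53 = 53]
  128 = 2·53 + 22   → row C = row A − 2·row B = (22, 1, −2)   [check: 1·128 − 2·53 = 22]
  53 = 2·22 + 9   → row D = row B − 2·row C = (9, −2, 5)   [check: −2·128 + 5·53 = 9]
  22 = 2·9 + 4   → row E = row C − 2·row D = (4, 5, −12)   [check: 5·128 − 12·53 = 4]
  9 = 2·4 + 1   → row F = row D − 2·row E = (1, −12, 29)   [check: −12·128 + 29·53 = 1]
  4 = 4·1 + 0   → remainder 0, stop. gcd = 1 (last nonzero row F).
The gcd is 1, so 53 is invertible mod 128. The last nonzero row gives −12·128 + 29·53 = 1, so t = 29. So 53^(−1) ≡ 29 (mod 128). Verify: 53 · 29 = 1537 ≡ 1 (mod 128). ✓

Final answer: 53^(−1) ≡ 29 (mod 128)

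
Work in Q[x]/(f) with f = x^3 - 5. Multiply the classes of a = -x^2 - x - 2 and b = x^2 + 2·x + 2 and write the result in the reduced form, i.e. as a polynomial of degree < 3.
First multiply in Q[x] without reducing: a · b = -x^4 - 3·x^3 - 6·x^2 - 6·x - 4. Now divide by f(x) = x^3 - 5, eliminating the leading term at each step:
  leading term -x^4: subtract (-x)·f(x) = -x^4 + 5·x, leaving -3·x^3 - 6·x^2 - 11·x - 4
  leading term -3·x^3: subtract (-3)·f(x) = 15 - 3·x^3, leaving -6·x^2 - 11·x - 19
The degree is now < 3, so this is the remainder. Hence a · b ≡ -6·x^2 - 11·x - 19 in Q[x]/(f).

Final answer: a · b ≡ -6·x^2 - 11·x - 19 (mod f(x))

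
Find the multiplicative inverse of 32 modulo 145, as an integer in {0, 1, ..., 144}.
32^(−1) ≡ 68 (mod 145)

Apply the extended Euclidean algorithm to (145, 32), tracking rows (r, s, t) with s·145 + t·32 = r. Each division r_prev = q·r_cur + r_new produces the new row as (previous row) − q·(current row):
  row A: (145, 1, 0)   [1·145 + 0·32 = 145]
  row B: (32, 0, 1)   [0·145 + 1·32 = 32]
  145 = 4·32 + 17   → row C = row A − 4·row B = (17, 1, −4)   [check: 1·145 − 4·32 = 17]
  32 = 1·17 + 15   → row D = row B − 1·row C = (15, −1, 5)   [check: −1·145 + 5·32 = 15]
  17 = 1·15 + 2   → row E = row C − 1·row D = (2, 2, −9)   [check: 2·145 − 9·32 = 2]
  15 = 7·2 + 1   → row F = row D − 7·row E = (1, −15, 68)   [check: −15·145 + 68·32 = 1]
  2 = 2·1 + 0   → remainder 0, stop. gcd = 1 (last nonzero row F).
The gcd is 1, so 32 is invertible mod 145. The last nonzero row gives −15·145 + 68·32 = 1, so t = 68. So 32^(−1) ≡ 68 (mod 145). Verify: 32 · 68 = 2176 ≡ 1 (mod 145). ✓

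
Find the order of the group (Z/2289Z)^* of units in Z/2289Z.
(Z/2289Z)^* consists of the classes a with gcd(a, 2289) = 1, so its order is φ(2289). φ is multiplicative, with φ(p^e) = p^e − p^(e−1). Factorise 2289 = 3 · 7 · 109. Then
  φ(2289) = (3 − 1) · (7 − 1) · (109 − 1) = 2 · 6 · 108 = 1296.
Thus |(Z/2289Z)^*| = 1296.

Final answer: |(Z/2289Z)^*| = 1296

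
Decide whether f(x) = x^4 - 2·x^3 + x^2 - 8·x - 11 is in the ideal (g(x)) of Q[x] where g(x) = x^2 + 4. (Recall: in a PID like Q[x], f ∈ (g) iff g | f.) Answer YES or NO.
In Q[x] the ideal (g) consists of all multiples of g, so f ∈ (g) iff g | f, i.e. iff the remainder of f on division by g is 0. Divide f by g (g is monic, so eliminate the leading term of the running remainder at each step):
  leading term x^4: subtract (x^2)·g(x) = x^4 + 4·x^2, leaving -2·x^3 - 3·x^2 - 8·x - 11
  leading term -2·x^3: subtract (-2·x)·g(x) = -2·x^3 - 8·x, leaving -3·x^2 - 11
  leading term -3·x^2: subtract (-3)·g(x) = -3·x^2 - 12, leaving 1
The remainder r(x) = 1 ≠ 0 (and deg r < deg g), so g ∤ f, i.e. f ∉ (g).

Final answer: NO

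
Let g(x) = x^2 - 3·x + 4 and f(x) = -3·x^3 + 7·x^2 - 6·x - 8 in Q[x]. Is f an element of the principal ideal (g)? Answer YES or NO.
In Q[x] the ideal (g) consists of all multiples of g, so f ∈ (g) iff g | f, i.e. iff the remainder of f on division by g is 0. Divide f by g (g is monic, so eliminate the leading term of the running remainder at each step):
  leading term -3·x^3: subtract (-3·x)·g(x) = -3·x^3 + 9·x^2 - 12·x, leaving -2·x^2 + 6·x - 8
  leading term -2·x^2: subtract (-2)·g(x) = -2·x^2 + 6·x - 8, leaving 0
The remainder is 0, so f(x) = g(x) · h(x) with h(x) = -3·x - 2. Hence g | f, i.e. f ∈ (g).

Final answer: YES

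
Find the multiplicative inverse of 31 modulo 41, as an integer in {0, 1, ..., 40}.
Apply the extended Euclidean algorithm to (41, 31), tracking rows (r, s, t) with s·41 + t·31 = r. Each division r_prev = q·r_cur + r_new produces the new row as (previous row) − q·(current row):
  row A: (41, 1, 0)   [1·41 + 0·31 = 41]
  row B: (31, 0, 1)   [0·41 + 1·31 = 31]
  41 = 1·31 + 10   → row C = row A − 1·row B = (10, 1, −1)   [check: 1·41 − 1·31 = 10]
  31 = 3·10 + 1   → row D = row B − 3·row C = (1, −3, 4)   [check: −3·41 + 4·31 = 1]
  10 = 10·1 + 0   → remainder 0, stop. gcd = 1 (last nonzero row D).
The gcd is 1, so 31 is invertible mod 41. The last nonzero row gives −3·41 + 4·31 = 1, so t = 4. So 31^(−1) ≡ 4 (mod 41). Verify: 31 · 4 = 124 ≡ 1 (mod 41). ✓

Final answer: 31^(−1) ≡ 4 (mod 41)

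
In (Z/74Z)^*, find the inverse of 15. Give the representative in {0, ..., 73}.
Apply the extended Euclidean algorithm to (74, 15), tracking rows (r, s, t) with s·74 + t·15 = r. Each division r_prev = q·r_cur + r_new produces the new row as (previous row) − q·(current row):
  row A: (74, 1, 0)   [1·74 + 0·15 = 74]
  row B: (15, 0, 1)   [0·74 + 1·15 = 15]
  74 = 4·15 + 14   → row C = row A − 4·row B = (14, 1, −4)   [check: 1·74 − 4·15 = 14]
  15 = 1·14 + 1   → row D = row B − 1·row C = (1, −1, 5)   [check: −1·74 + 5·15 = 1]
  14 = 14·1 + 0   → remainder 0, stop. gcd = 1 (last nonzero row D).
The gcd is 1, so 15 is invertible mod 74. The last nonzero row gives −1·74 + 5·15 = 1, so t = 5. So 15^(−1) ≡ 5 (mod 74). Verify: 15 · 5 = 75 ≡ 1 (mod 74). ✓

Final answer: 15^(−1) ≡ 5 (mod 74)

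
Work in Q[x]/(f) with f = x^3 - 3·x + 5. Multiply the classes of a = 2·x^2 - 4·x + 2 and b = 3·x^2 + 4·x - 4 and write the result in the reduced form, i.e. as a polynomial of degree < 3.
a · b ≡ 12 - 18·x (mod f(x))

First multiply in Q[x] without reducing: a · b = 6·x^4 - 4·x^3 - 18·x^2 + 24·x - 8. Now divide by f(x) = x^3 - 3·x + 5, eliminating the leading term at each step:
  leading term 6·x^4: subtract (6·x)·f(x) = 6·x^4 - 18·x^2 + 30·x, leaving -4·x^3 - 6·x - 8
  leading term -4·x^3: subtract (-4)·f(x) = -4·x^3 + 12·x - 20, leaving 12 - 18·x
The degree is now < 3, so this is the remainder. Hence a · b ≡ 12 - 18·x in Q[x]/(f).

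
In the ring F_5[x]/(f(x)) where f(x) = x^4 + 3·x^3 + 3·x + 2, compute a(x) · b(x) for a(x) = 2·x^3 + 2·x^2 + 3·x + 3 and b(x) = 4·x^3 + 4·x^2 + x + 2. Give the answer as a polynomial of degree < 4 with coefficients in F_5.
Multiply as integer polynomials: a · b = 8·x^6 + 16·x^5 + 22·x^4 + 30·x^3 + 19·x^2 + 9·x + 6. Reducing coefficients mod 5: a · b ≡ 3·x^6 + x^5 + 2·x^4 + 4·x^2 + 4·x + 1. Now divide by f(x) = x^4 + 3·x^3 + 3·x + 2 in F_5[x], eliminating the leading term at each step:
  leading term 3·x^6: subtract (3·x^2)·f(x) = 3·x^6 + 4·x^5 + 4·x^3 + x^2, leaving 2·x^5 + 2·x^4 + x^3 + 3·x^2 + 4·x + 1 (coefficients mod 5)
  leading term 2·x^5: subtract (2·x)·f(x) = 2·x^5 + x^4 + x^2 + 4·x, leaving x^4 + x^3 + 2·x^2 + 1 (coefficients mod 5)
  leading term x^4: subtract (1)·f(x) = x^4 + 3·x^3 + 3·x + 2, leaving 3·x^3 + 2·x^2 + 2·x + 4 (coefficients mod 5)
The degree is now < 4, so this is the remainder. Hence a · b ≡ 3·x^3 + 2·x^2 + 2·x + 4 in F_5[x]/(f).

Final answer: a · b ≡ 3·x^3 + 2·x^2 + 2·x + 4 (mod f(x))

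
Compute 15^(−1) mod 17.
Apply the extended Euclidean algorithm to (17, 15), tracking rows (r, s, t) with s·17 + t·15 = r. Each division r_prev = q·r_cur + r_new produces the new row as (previous row) − q·(current row):
  row A: (17, 1, 0)   [1·17 + 0·15 = 17]
  row B: (15, 0, 1)   [0·17 + 1·15 = 15]
  17 = 1·15 + 2   → row C = row A − 1·row B = (2, 1, −1)   [check: 1·17 − 1·15 = 2]
  15 = 7·2 + 1   → row D = row B − 7·row C = (1, −7, 8)   [check: −7·17 + 8·15 = 1]
  2 = 2·1 + 0   → remainder 0, stop. gcd = 1 (last nonzero row D).
The gcd is 1, so 15 is invertible mod 17. The last nonzero row gives −7·17 + 8·15 = 1, so t = 8. So 15^(−1) ≡ 8 (mod 17). Verify: 15 · 8 = 120 ≡ 1 (mod 17). ✓

Final answer: 15^(−1) ≡ 8 (mod 17)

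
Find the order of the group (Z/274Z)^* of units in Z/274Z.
(Z/274Z)^* consists of the classes a with gcd(a, 274) = 1, so its order is φ(274). φ is multiplicative, with φ(p^e) = p^e − p^(e−1). Factorise 274 = 2 · 137. Then
  φ(274) = (2 − 1) · (137 − 1) = 1 · 136 = 136.
Thus |(Z/274Z)^*| = 136.

Final answer: |(Z/274Z)^*| = 136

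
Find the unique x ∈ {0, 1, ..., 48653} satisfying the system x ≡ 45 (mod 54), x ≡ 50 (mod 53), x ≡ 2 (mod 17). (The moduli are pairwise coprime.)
The moduli 54, 53, 17 are pairwise coprime, so by the CRT there is a unique solution mod 54·53·17 = 48654.
Solve by successive substitution. Start with x ≡ 45 (mod 54).
  Combine with x ≡ 50 (mod 53): write x = 45 + 54·t and require 45 + 54·t ≡ 50 (mod 53), i.e. 54·t ≡ 50 − 45 ≡ 5 (mod 53). Since 54^(−1) ≡ 1 (mod 53) (54 ≡ 1 (mod 53)), t ≡ 1·5 ≡ 5 (mod 53). So x ≡ 45 + 54·5 = 315 (mod 2862).
  Combine with x ≡ 2 (mod 17): write x = 315 + 2862·t and require 315 + 2862·t ≡ 2 (mod 17), i.e. 2862·t ≡ 2 − 315 ≡ 10 (mod 17). Since 2862^(−1) ≡ 3 (mod 17) (2862 ≡ 6 (mod 17)), t ≡ 3·10 ≡ 13 (mod 17). So x ≡ 315 + 2862·13 = 37521 (mod 48654).
Unique solution in [0, 48654): x = 37521.

Final answer: x ≡ 37521 (mod 48654); the representative in [0, 48654) is 37521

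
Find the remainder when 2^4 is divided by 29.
Use repeated squaring. Binary(4) = 100. Walk through the bits of the exponent 4 left-to-right: at each bit after the leading one, square the running value, then multiply by 2 if the bit is 1 (always reducing mod 29):
  bit 1 = 1 (leading): start with 2.
  bit 2 = 0: square 2^2 = 4 (mod 29).
  bit 3 = 0: square 4^2 = 16 (mod 29).
Final value: 2^4 ≡ 16 (mod 29).

Final answer: 16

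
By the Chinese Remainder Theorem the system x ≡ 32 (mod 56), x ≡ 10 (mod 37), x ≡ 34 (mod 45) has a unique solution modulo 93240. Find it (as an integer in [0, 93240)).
The moduli 56, 37, 45 are pairwise coprime, so by the CRT there is a unique solution mod 56·37·45 = 93240.
Solve by successive substitution. Start with x ≡ 32 (mod 56).
  Combine with x ≡ 10 (mod 37): write x = 32 + 56·t and require 32 + 56·t ≡ 10 (mod 37), i.e. 56·t ≡ 10 − 32 ≡ 15 (mod 37). Since 56^(−1) ≡ 2 (mod 37) (56 ≡ 19 (mod 37)), t ≡ 2·15 ≡ 30 (mod 37). So x ≡ 32 + 56·30 = 1712 (mod 2072).
  Combine with x ≡ 34 (mod 45): write x = 1712 + 2072·t and require 1712 + 2072·t ≡ 34 (mod 45), i.e. 2072·t ≡ 34 − 1712 ≡ 32 (mod 45). Since 2072^(−1) ≡ 23 (mod 45) (2072 ≡ 2 (mod 45)), t ≡ 23·32 ≡ 16 (mod 45). So x ≡ 1712 + 2072·16 = 34864 (mod 93240).
Unique solution in [0, 93240): x = 34864.

Final answer: x ≡ 34864 (mod 93240); the representative in [0, 93240) is 34864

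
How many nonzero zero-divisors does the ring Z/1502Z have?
Z/1502Z has 751 nonzero zero-divisors

In Z/1502Z each nonzero element is either a unit (gcd with 1502 is 1) or a zero-divisor (gcd > 1). The number of units is φ(1502): factorise 1502 = 2 · 751, so φ(1502) = (2 − 1) · (751 − 1) = 1 · 750 = 750. The nonzero elements number 1502 − 1 = 1501. Hence the nonzero zero-divisors number 1501 − 750 = 751.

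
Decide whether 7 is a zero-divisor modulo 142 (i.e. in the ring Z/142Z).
gcd(7, 142) = 1, so 7 is a unit in Z/142Z (it has a multiplicative inverse). A unit cannot be a zero-divisor: if 7·b ≡ 0 then multiplying both sides by 7^(−1) gives b ≡ 0. So 7 is not a zero-divisor.

Final answer: NO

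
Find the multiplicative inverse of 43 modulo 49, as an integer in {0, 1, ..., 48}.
Apply the extended Euclidean algorithm to (49, 43), tracking rows (r, s, t) with s·49 + t·43 = r. Each division r_prev = q·r_cur + r_new produces the new row as (previous row) − q·(current row):
  row A: (49, 1, 0)   [1·49 + 0·43 = 49]
  row B: (43, 0, 1)   [0·49 + 1·43 = 43]
  49 = 1·43 + 6   → row C = row A − 1·row B = (6, 1, −1)   [check: 1·49 − 1·43 = 6]
  43 = 7·6 + 1   → row D = row B − 7·row C = (1, −7, 8)   [check: −7·49 + 8·43 = 1]
  6 = 6·1 + 0   → remainder 0, stop. gcd = 1 (last nonzero row D).
The gcd is 1, so 43 is invertible mod 49. The last nonzero row gives −7·49 + 8·43 = 1, so t = 8. So 43^(−1) ≡ 8 (mod 49). Verify: 43 · 8 = 344 ≡ 1 (mod 49). ✓

Final answer: 43^(−1) ≡ 8 (mod 49)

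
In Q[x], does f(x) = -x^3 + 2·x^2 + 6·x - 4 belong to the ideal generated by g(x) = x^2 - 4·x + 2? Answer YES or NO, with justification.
In Q[x] the ideal (g) consists of all multiples of g, so f ∈ (g) iff g | f, i.e. iff the remainder of f on division by g is 0. Divide f by g (g is monic, so eliminate the leading term of the running remainder at each step):
  leading term -x^3: subtract (-x)·g(x) = -x^3 + 4·x^2 - 2·x, leaving -2·x^2 + 8·x - 4
  leading term -2·x^2: subtract (-2)·g(x) = -2·x^2 + 8·x - 4, leaving 0
The remainder is 0, so f(x) = g(x) · h(x) with h(x) = -x - 2. Hence g | f, i.e. f ∈ (g).

Final answer: YES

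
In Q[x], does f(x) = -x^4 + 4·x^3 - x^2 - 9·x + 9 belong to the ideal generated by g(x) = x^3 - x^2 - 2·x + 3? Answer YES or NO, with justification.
In Q[x] the ideal (g) consists of all multiples of g, so f ∈ (g) iff g | f, i.e. iff the remainder of f on division by g is 0. Divide f by g (g is monic, so eliminate the leading term of the running remainder at each step):
  leading term -x^4: subtract (-x)·g(x) = -x^4 + x^3 + 2·x^2 - 3·x, leaving 3·x^3 - 3·x^2 - 6·x + 9
  leading term 3·x^3: subtract (3)·g(x) = 3·x^3 - 3·x^2 - 6·x + 9, leaving 0
The remainder is 0, so f(x) = g(x) · h(x) with h(x) = 3 - x. Hence g | f, i.e. f ∈ (g).

Final answer: YES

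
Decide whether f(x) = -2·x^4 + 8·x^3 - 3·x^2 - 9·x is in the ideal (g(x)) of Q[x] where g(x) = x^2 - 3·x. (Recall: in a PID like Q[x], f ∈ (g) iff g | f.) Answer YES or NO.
In Q[x] the ideal (g) consists of all multiples of g, so f ∈ (g) iff g | f, i.e. iff the remainder of f on division by g is 0. Divide f by g (g is monic, so eliminate the leading term of the running remainder at each step):
  leading term -2·x^4: subtract (-2·x^2)·g(x) = -2·x^4 + 6·x^3, leaving 2·x^3 - 3·x^2 - 9·x
  leading term 2·x^3: subtract (2·x)·g(x) = 2·x^3 - 6·x^2, leaving 3·x^2 - 9·x
  leading term 3·x^2: subtract (3)·g(x) = 3·x^2 - 9·x, leaving 0
The remainder is 0, so f(x) = g(x) · h(x) with h(x) = -2·x^2 + 2·x + 3. Hence g | f, i.e. f ∈ (g).

Final answer: YES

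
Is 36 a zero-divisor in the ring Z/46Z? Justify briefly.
YES

gcd(36, 46) = 2 > 1, so 36 is not a unit in Z/46Z. In Z/nZ every nonzero non-unit is a zero-divisor: explicitly, take b = 46/gcd = 23 ≠ 0 (mod 46); then 36·23 = 828 = 18·46, i.e. 36·23 ≡ 0 (mod 46). So 36 is a zero-divisor.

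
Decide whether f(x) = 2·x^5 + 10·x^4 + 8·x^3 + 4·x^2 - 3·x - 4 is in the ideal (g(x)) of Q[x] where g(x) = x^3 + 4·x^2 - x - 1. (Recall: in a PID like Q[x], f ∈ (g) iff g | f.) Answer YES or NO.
In Q[x] the ideal (g) consists of all multiples of g, so f ∈ (g) iff g | f, i.e. iff the remainder of f on division by g is 0. Divide f by g (g is monic, so eliminate the leading term of the running remainder at each step):
  leading term 2·x^5: subtract (2·x^2)·g(x) = 2·x^5 + 8·x^4 - 2·x^3 - 2·x^2, leaving 2·x^4 + 10·x^3 + 6·x^2 - 3·x - 4
  leading term 2·x^4: subtract (2·x)·g(x) = 2·x^4 + 8·x^3 - 2·x^2 - 2·x, leaving 2·x^3 + 8·x^2 - x - 4
  leading term 2·x^3: subtract (2)·g(x) = 2·x^3 + 8·x^2 - 2·x - 2, leaving x - 2
The remainder r(x) = x - 2 ≠ 0 (and deg r < deg g), so g ∤ f, i.e. f ∉ (g).

Final answer: NO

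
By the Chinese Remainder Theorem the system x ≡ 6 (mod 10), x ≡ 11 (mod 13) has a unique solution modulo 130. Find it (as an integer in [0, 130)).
The moduli 10, 13 are pairwise coprime, so by the CRT there is a unique solution mod 10·13 = 130.
Solve by successive substitution. Start with x ≡ 6 (mod 10).
  Combine with x ≡ 11 (mod 13): write x = 6 + 10·t and require 6 + 10·t ≡ 11 (mod 13), i.e. 10·t ≡ 11 − 6 ≡ 5 (mod 13). Since 10^(−1) ≡ 4 (mod 13), t ≡ 4·5 ≡ 7 (mod 13). So x ≡ 6 + 10·7 = 76 (mod 130).
Unique solution in [0, 130): x = 76.

Final answer: x ≡ 76 (mod 130); the representative in [0, 130) is 76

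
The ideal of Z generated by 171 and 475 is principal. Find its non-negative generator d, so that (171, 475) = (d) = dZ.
(171, 475) = (19); d = 19

In the PID Z, (a, b) is generated by gcd(a, b). Compute gcd(475, 171) with the extended Euclidean algorithm, tracking rows (r, s, t) with s·475 + t·171 = r:
  row A: (475, 1, 0)   [1·475 + 0·171 = 475]
  row B: (171, 0, 1)   [0·475 + 1·171 = 171]
  475 = 2·171 + 133   → row C = row A − 2·row B = (133, 1, −2)   [check: 1·475 − 2·171 = 133]
  171 = 1·133 + 38   → row D = row B − 1·row C = (38, −1, 3)   [check: −1·475 + 3·171 = 38]
  133 = 3·38 + 19   → row E = row C − 3·row D = (19, 4, −11)   [check: 4·475 − 11·171 = 19]
  38 = 2·19 + 0   → remainder 0, stop. gcd = 19 (last nonzero row E).
So gcd(171, 475) = 19, with Bézout identity 4·475 − 11·171 = 19. Containment (⊇): the Bézout identity exhibits 19 as an element of (171, 475), giving (19) ⊆ (171, 475). Containment (⊆): since 19 | 171 and 19 | 475 (171 = 19·9, 475 = 19·25), every Z-linear combination of 171 and 475 is divisible by 19, so (171, 475) ⊆ (19). Therefore (171, 475) = (19), d = 19.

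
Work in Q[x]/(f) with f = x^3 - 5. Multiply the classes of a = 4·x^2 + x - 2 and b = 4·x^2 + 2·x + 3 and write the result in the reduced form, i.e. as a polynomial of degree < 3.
a · b ≡ 6·x^2 + 79·x + 54 (mod f(x))

First multiply in Q[x] without reducing: a · b = 16·x^4 + 12·x^3 + 6·x^2 - x - 6. Now divide by f(x) = x^3 - 5, eliminating the leading term at each step:
  leading term 16·x^4: subtract (16·x)·f(x) = 16·x^4 - 80·x, leaving 12·x^3 + 6·x^2 + 79·x - 6
  leading term 12·x^3: subtract (12)·f(x) = 12·x^3 - 60, leaving 6·x^2 + 79·x + 54
The degree is now < 3, so this is the remainder. Hence a · b ≡ 6·x^2 + 79·x + 54 in Q[x]/(f).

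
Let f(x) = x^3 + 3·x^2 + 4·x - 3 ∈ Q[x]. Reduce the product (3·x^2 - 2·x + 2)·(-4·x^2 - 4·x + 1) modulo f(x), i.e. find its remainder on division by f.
a · b ≡ -45·x^2 - 174·x + 98 (mod f(x))

First multiply in Q[x] without reducing: a · b = -12·x^4 - 4·x^3 + 3·x^2 - 10·x + 2. Now divide by f(x) = x^3 + 3·x^2 + 4·x - 3, eliminating the leading term at each step:
  leading term -12·x^4: subtract (-12·x)·f(x) = -12·x^4 - 36·x^3 - 48·x^2 + 36·x, leaving 32·x^3 + 51·x^2 - 46·x + 2
  leading term 32·x^3: subtract (32)·f(x) = 32·x^3 + 96·x^2 + 128·x - 96, leaving -45·x^2 - 174·x + 98
The degree is now < 3, so this is the remainder. Hence a · b ≡ -45·x^2 - 174·x + 98 in Q[x]/(f).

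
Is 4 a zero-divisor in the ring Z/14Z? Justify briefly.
gcd(4, 14) = 2 > 1, so 4 is not a unit in Z/14Z. In Z/nZ every nonzero non-unit is a zero-divisor: explicitly, take b = 14/gcd = 7 ≠ 0 (mod 14); then 4·7 = 28 = 2·14, i.e. 4·7 ≡ 0 (mod 14). So 4 is a zero-divisor.

Final answer: YES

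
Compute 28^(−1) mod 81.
28^(−1) ≡ 55 (mod 81)

Apply the extended Euclidean algorithm to (81, 28), tracking rows (r, s, t) with s·81 + t·28 = r. Each division r_prev = q·r_cur + r_new produces the new row as (previous row) − q·(current row):
  row A: (81, 1, 0)   [1·81 + 0·28 = 81]
  row B: (28, 0, 1)   [0·81 + 1·28 = 28]
  81 = 2·28 + 25   → row C = row A − 2·row B = (25, 1, −2)   [check: 1·81 − 2·28 = 25]
  28 = 1·25 + 3   → row D = row B − 1·row C = (3, −1, 3)   [check: −1·81 + 3·28 = 3]
  25 = 8·3 + 1   → row E = row C − 8·row D = (1, 9, −26)   [check: 9·81 − 26·28 = 1]
  3 = 3·1 + 0   → remainder 0, stop. gcd = 1 (last nonzero row E).
The gcd is 1, so 28 is invertible mod 81. The last nonzero row gives 9·81 − 26·28 = 1, so t = −26. So 28^(−1) ≡ −26 ≡ 55 (mod 81). Verify: 28 · 55 = 1540 ≡ 1 (mod 81). ✓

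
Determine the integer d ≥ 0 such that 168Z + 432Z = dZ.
In the PID Z, (a, b) is generated by gcd(a, b). Compute gcd(432, 168) with the extended Euclidean algorithm, tracking rows (r, s, t) with s·432 + t·168 = r:
  row A: (432, 1, 0)   [1·432 + 0·168 = 432]
  row B: (168, 0, 1)   [0·432 + 1·168 = 168]
  432 = 2·168 + 96   → row C = row A − 2·row B = (96, 1, −2)   [check: 1·432 − 2·168 = 96]
  168 = 1·96 + 72   → row D = row B − 1·row C = (72, −1, 3)   [check: −1·432 + 3·168 = 72]
  96 = 1·72 + 24   → row E = row C − 1·row D = (24, 2, −5)   [check: 2·432 − 5·168 = 24]
  72 = 3·24 + 0   → remainder 0, stop. gcd = 24 (last nonzero row E).
So gcd(168, 432) = 24, with Bézout identity 2·432 − 5·168 = 24. Containment (⊇): the Bézout identity exhibits 24 as an element of (168, 432), giving (24) ⊆ (168, 432). Containment (⊆): since 24 | 168 and 24 | 432 (168 = 24·7, 432 = 24·18), every Z-linear combination of 168 and 432 is divisible by 24, so (168, 432) ⊆ (24). Therefore (168, 432) = (24), d = 24.

Final answer: (168, 432) = (24); d = 24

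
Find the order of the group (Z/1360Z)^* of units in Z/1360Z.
(Z/1360Z)^* consists of the classes a with gcd(a, 1360) = 1, so its order is φ(1360). φ is multiplicative, with φ(p^e) = p^e − p^(e−1). Factorise 1360 = 2^4 · 5 · 17. Then
  φ(1360) = (2^4 − 2^3) · (5 − 1) · (17 − 1) = 8 · 4 · 16 = 512.
Thus |(Z/1360Z)^*| = 512.

Final answer: |(Z/1360Z)^*| = 512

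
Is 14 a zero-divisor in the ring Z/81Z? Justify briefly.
gcd(14, 81) = 1, so 14 is a unit in Z/81Z (it has a multiplicative inverse). A unit cannot be a zero-divisor: if 14·b ≡ 0 then multiplying both sides by 14^(−1) gives b ≡ 0. So 14 is not a zero-divisor.

Final answer: NO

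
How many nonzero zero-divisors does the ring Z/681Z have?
In Z/681Z each nonzero element is either a unit (gcd with 681 is 1) or a zero-divisor (gcd > 1). The number of units is φ(681): factorise 681 = 3 · 227, so φ(681) = (3 − 1) · (227 − 1) = 2 · 226 = 452. The nonzero elements number 681 − 1 = 680. Hence the nonzero zero-divisors number 680 − 452 = 228.

Final answer: Z/681Z has 228 nonzero zero-divisors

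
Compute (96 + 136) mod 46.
2

Reduce the summands first: 96 ≡ 4, 136 ≡ 44 (mod 46), so 96 + 136 ≡ 4 + 44 (mod 46). 4 + 44 = 48; 48 = 1·46 + 2, so (96 + 136) mod 46 = 2.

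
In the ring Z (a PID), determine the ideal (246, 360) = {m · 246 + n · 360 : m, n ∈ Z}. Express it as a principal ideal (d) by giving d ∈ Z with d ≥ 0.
In the PID Z, (a, b) is generated by gcd(a, b). Compute gcd(360, 246) with the extended Euclidean algorithm, tracking rows (r, s, t) with s·360 + t·246 = r:
  row A: (360, 1, 0)   [1·360 + 0·246 = 360]
  row B: (246, 0, 1)   [0·360 + 1·246 = 246]
  360 = 1·246 + 114   → row C = row A − 1·row B = (114, 1, −1)   [check: 1·360 − 1·246 = 114]
  246 = 2·114 + 18   → row D = row B − 2·row C = (18, −2, 3)   [check: −2·360 + 3·246 = 18]
  114 = 6·18 + 6   → row E = row C − 6·row D = (6, 13, −19)   [check: 13·360 − 19·246 = 6]
  18 = 3·6 + 0   → remainder 0, stop. gcd = 6 (last nonzero row E).
So gcd(246, 360) = 6, with Bézout identity 13·360 − 19·246 = 6. Containment (⊇): the Bézout identity exhibits 6 as an element of (246, 360), giving (6) ⊆ (246, 360). Containment (⊆): since 6 | 246 and 6 | 360 (246 = 6·41, 360 = 6·60), every Z-linear combination of 246 and 360 is divisible by 6, so (246, 360) ⊆ (6). Therefore (246, 360) = (6), d = 6.

Final answer: (246, 360) = (6); d = 6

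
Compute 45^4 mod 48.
33

Use repeated squaring. Binary(4) = 100. Walk through the bits of the exponent 4 left-to-right: at each bit after the leading one, square the running value, then multiply by 45 if the bit is 1 (always reducing mod 48):
  bit 1 = 1 (leading): start with 45.
  bit 2 = 0: square 45^2 = 2025 ≡ 9 (mod 48).
  bit 3 = 0: square 9^2 = 81 ≡ 33 (mod 48).
Final value: 45^4 ≡ 33 (mod 48).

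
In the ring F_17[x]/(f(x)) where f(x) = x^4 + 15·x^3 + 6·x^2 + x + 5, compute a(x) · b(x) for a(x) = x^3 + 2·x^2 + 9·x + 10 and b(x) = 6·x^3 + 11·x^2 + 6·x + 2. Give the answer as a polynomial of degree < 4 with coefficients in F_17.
a · b ≡ 2·x^3 + 2·x^2 + 8·x + 1 (mod f(x))

Multiply as integer polynomials: a · b = 6·x^6 + 23·x^5 + 82·x^4 + 173·x^3 + 168·x^2 + 78·x + 20. Reducing coefficients mod 17: a · b ≡ 6·x^6 + 6·x^5 + 14·x^4 + 3·x^3 + 15·x^2 + 10·x + 3. Now divide by f(x) = x^4 + 15·x^3 + 6·x^2 + x + 5 in F_17[x], eliminating the leading term at each step:
  leading term 6·x^6: subtract (6·x^2)·f(x) = 6·x^6 + 5·x^5 + 2·x^4 + 6·x^3 + 13·x^2, leaving x^5 + 12·x^4 + 14·x^3 + 2·x^2 + 10·x + 3 (coefficients mod 17)
  leading term x^5: subtract (x)·f(x) = x^5 + 15·x^4 + 6·x^3 + x^2 + 5·x, leaving 14·x^4 + 8·x^3 + x^2 + 5·x + 3 (coefficients mod 17)
  leading term 14·x^4: subtract (14)·f(x) = 14·x^4 + 6·x^3 + 16·x^2 + 14·x + 2, leaving 2·x^3 + 2·x^2 + 8·x + 1 (coefficients mod 17)
The degree is now < 4, so this is the remainder. Hence a · b ≡ 2·x^3 + 2·x^2 + 8·x + 1 in F_17[x]/(f).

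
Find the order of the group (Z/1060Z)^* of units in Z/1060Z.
|(Z/1060Z)^*| = 416

(Z/1060Z)^* consists of the classes a with gcd(a, 1060) = 1, so its order is φ(1060). φ is multiplicative, with φ(p^e) = p^e − p^(e−1). Factorise 1060 = 2^2 · 5 · 53. Then
  φ(1060) = (2^2 − 2^1) · (5 − 1) · (53 − 1) = 2 · 4 · 52 = 416.
Thus |(Z/1060Z)^*| = 416.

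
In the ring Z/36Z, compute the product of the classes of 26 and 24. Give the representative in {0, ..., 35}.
Both factors are already reduced mod 36. 26 · 24 = 624. Dividing by 36: 624 = 17·36 + 12. So (26 · 24) mod 36 = 12.

Final answer: 12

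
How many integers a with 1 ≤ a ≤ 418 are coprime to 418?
180

The number of a ∈ {1, ..., 418} with gcd(a, 418) = 1 is by definition Euler's totient φ(418). φ is multiplicative, with φ(p^e) = p^e − p^(e−1). Factorise 418 = 2 · 11 · 19. Then
  φ(418) = (2 − 1) · (11 − 1) · (19 − 1) = 1 · 10 · 18 = 180.
So there are 180 such integers.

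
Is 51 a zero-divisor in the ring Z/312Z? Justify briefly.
YES

gcd(51, 312) = 3 > 1, so 51 is not a unit in Z/312Z. In Z/nZ every nonzero non-unit is a zero-divisor: explicitly, take b = 312/gcd = 104 ≠ 0 (mod 312); then 51·104 = 5304 = 17·312, i.e. 51·104 ≡ 0 (mod 312). So 51 is a zero-divisor.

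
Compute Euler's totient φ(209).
φ(209) = 180

φ is multiplicative, with φ(p^e) = p^e − p^(e−1). Factorise 209 = 11 · 19. Then
  φ(209) = (11 − 1) · (19 − 1) = 10 · 18 = 180.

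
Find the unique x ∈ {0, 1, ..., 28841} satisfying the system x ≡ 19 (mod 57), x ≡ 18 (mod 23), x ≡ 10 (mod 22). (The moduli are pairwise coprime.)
x ≡ 27664 (mod 28842); the representative in [0, 28842) is 27664

The moduli 57, 23, 22 are pairwise coprime, so by the CRT there is a unique solution mod 57·23·22 = 28842.
Solve by successive substitution. Start with x ≡ 19 (mod 57).
  Combine with x ≡ 18 (mod 23): write x = 19 + 57·t and require 19 + 57·t ≡ 18 (mod 23), i.e. 57·t ≡ 18 − 19 ≡ 22 (mod 23). Since 57^(−1) ≡ 21 (mod 23) (57 ≡ 11 (mod 23)), t ≡ 21·22 ≡ 2 (mod 23). So x ≡ 19 + 57·2 = 133 (mod 1311).
  Combine with x ≡ 10 (mod 22): write x = 133 + 1311·t and require 133 + 1311·t ≡ 10 (mod 22), i.e. 1311·t ≡ 10 − 133 ≡ 9 (mod 22). Since 1311^(−1) ≡ 17 (mod 22) (1311 ≡ 13 (mod 22)), t ≡ 17·9 ≡ 21 (mod 22). So x ≡ 133 + 1311·21 = 27664 (mod 28842).
Unique solution in [0, 28842): x = 27664.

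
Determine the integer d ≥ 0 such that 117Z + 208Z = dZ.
In the PID Z, (a, b) is generated by gcd(a, b). Compute gcd(208, 117) with the extended Euclidean algorithm, tracking rows (r, s, t) with s·208 + t·117 = r:
  row A: (208, 1, 0)   [1·208 + 0·117 = 208]
  row B: (117, 0, 1)   [0·208 + 1·117 = 117]
  208 = 1·117 + 91   → row C = row A − 1·row B = (91, 1, −1)   [check: 1·208 − 1·117 = 91]
  117 = 1·91 + 26   → row D = row B − 1·row C = (26, −1, 2)   [check: −1·208 + 2·117 = 26]
  91 = 3·26 + 13   → row E = row C − 3·row D = (13, 4, −7)   [check: 4·208 − 7·117 = 13]
  26 = 2·13 + 0   → remainder 0, stop. gcd = 13 (last nonzero row E).
So gcd(117, 208) = 13, with Bézout identity 4·208 − 7·117 = 13. Containment (⊇): the Bézout identity exhibits 13 as an element of (117, 208), giving (13) ⊆ (117, 208). Containment (⊆): since 13 | 117 and 13 | 208 (117 = 13·9, 208 = 13·16), every Z-linear combination of 117 and 208 is divisible by 13, so (117, 208) ⊆ (13). Therefore (117, 208) = (13), d = 13.

Final answer: (117, 208) = (13); d = 13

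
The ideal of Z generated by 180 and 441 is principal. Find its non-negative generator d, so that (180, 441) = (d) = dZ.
(180, 441) = (9); d = 9

In the PID Z, (a, b) is generated by gcd(a, b). Compute gcd(441, 180) with the extended Euclidean algorithm, tracking rows (r, s, t) with s·441 + t·180 = r:
  row A: (441, 1, 0)   [1·441 + 0·180 = 441]
  row B: (180, 0, 1)   [0·441 + 1·180 = 180]
  441 = 2·180 + 81   → row C = row A − 2·row B = (81, 1, −2)   [check: 1·441 − 2·180 = 81]
  180 = 2·81 + 18   → row D = row B − 2·row C = (18, −2, 5)   [check: −2·441 + 5·180 = 18]
  81 = 4·18 + 9   → row E = row C − 4·row D = (9, 9, −22)   [check: 9·441 − 22·180 = 9]
  18 = 2·9 + 0   → remainder 0, stop. gcd = 9 (last nonzero row E).
So gcd(180, 441) = 9, with Bézout identity 9·441 − 22·180 = 9. Containment (⊇): the Bézout identity exhibits 9 as an element of (180, 441), giving (9) ⊆ (180, 441). Containment (⊆): since 9 | 180 and 9 | 441 (180 = 9·20, 441 = 9·49), every Z-linear combination of 180 and 441 is divisible by 9, so (180, 441) ⊆ (9). Therefore (180, 441) = (9), d = 9.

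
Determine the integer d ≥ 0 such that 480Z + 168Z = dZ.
In the PID Z, (a, b) is generated by gcd(a, b). Compute gcd(480, 168) with the extended Euclidean algorithm, tracking rows (r, s, t) with s·480 + t·168 = r:
  row A: (480, 1, 0)   [1·480 + 0·168 = 480]
  row B: (168, 0, 1)   [0·480 + 1·168 = 168]
  480 = 2·168 + 144   → row C = row A − 2·row B = (144, 1, −2)   [check: 1·480 − 2·168 = 144]
  168 = 1·144 + 24   → row D = row B − 1·row C = (24, −1, 3)   [check: −1·480 + 3·168 = 24]
  144 = 6·24 + 0   → remainder 0, stop. gcd = 24 (last nonzero row D).
So gcd(480, 168) = 24, with Bézout identity −1·480 + 3·168 = 24. Containment (⊇): the Bézout identity exhibits 24 as an element of (480, 168), giving (24) ⊆ (480, 168). Containment (⊆): since 24 | 480 and 24 | 168 (480 = 24·20, 168 = 24·7), every Z-linear combination of 480 and 168 is divisible by 24, so (480, 168) ⊆ (24). Therefore (480, 168) = (24), d = 24.

Final answer: (480, 168) = (24); d = 24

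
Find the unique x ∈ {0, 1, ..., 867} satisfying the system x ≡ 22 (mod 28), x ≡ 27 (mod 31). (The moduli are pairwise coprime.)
The moduli 28, 31 are pairwise coprime, so by the CRT there is a unique solution mod 28·31 = 868.
Solve by successive substitution. Start with x ≡ 22 (mod 28).
  Combine with x ≡ 27 (mod 31): write x = 22 + 28·t and require 22 + 28·t ≡ 27 (mod 31), i.e. 28·t ≡ 27 − 22 ≡ 5 (mod 31). Since 28^(−1) ≡ 10 (mod 31), t ≡ 10·5 ≡ 19 (mod 31). So x ≡ 22 + 28·19 = 554 (mod 868).
Unique solution in [0, 868): x = 554.

Final answer: x ≡ 554 (mod 868); the representative in [0, 868) is 554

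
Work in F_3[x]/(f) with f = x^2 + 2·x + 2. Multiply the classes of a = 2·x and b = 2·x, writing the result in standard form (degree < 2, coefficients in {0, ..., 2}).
Multiply as integer polynomials: a · b = 4·x^2. Reducing coefficients mod 3: a · b ≡ x^2. Now divide by f(x) = x^2 + 2·x + 2 in F_3[x], eliminating the leading term at each step:
  leading term x^2: subtract (1)·f(x) = x^2 + 2·x + 2, leaving x + 1 (coefficients mod 3)
The degree is now < 2, so this is the remainder. Hence a · b ≡ x + 1 in F_3[x]/(f).

Final answer: a · b ≡ x + 1 (mod f(x))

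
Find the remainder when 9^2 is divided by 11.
Use repeated squaring. Binary(2) = 10. Walk through the bits of the exponent 2 left-to-right: at each bit after the leading one, square the running value, then multiply by 9 if the bit is 1 (always reducing mod 11):
  bit 1 = 1 (leading): start with 9.
  bit 2 = 0: square 9^2 = 81 ≡ 4 (mod 11).
Final value: 9^2 ≡ 4 (mod 11).

Final answer: 4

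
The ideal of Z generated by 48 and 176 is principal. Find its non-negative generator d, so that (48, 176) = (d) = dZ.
In the PID Z, (a, b) is generated by gcd(a, b). Compute gcd(176, 48) with the extended Euclidean algorithm, tracking rows (r, s, t) with s·176 + t·48 = r:
  row A: (176, 1, 0)   [1·176 + 0·48 = 176]
  row B: (48, 0, 1)   [0·176 + 1·48 = 48]
  176 = 3·48 + 32   → row C = row A − 3·row B = (32, 1, −3)   [check: 1·176 − 3·48 = 32]
  48 = 1·32 + 16   → row D = row B − 1·row C = (16, −1, 4)   [check: −1·176 + 4·48 = 16]
  32 = 2·16 + 0   → remainder 0, stop. gcd = 16 (last nonzero row D).
So gcd(48, 176) = 16, with Bézout identity −1·176 + 4·48 = 16. Containment (⊇): the Bézout identity exhibits 16 as an element of (48, 176), giving (16) ⊆ (48, 176). Containment (⊆): since 16 | 48 and 16 | 176 (48 = 16·3, 176 = 16·11), every Z-linear combination of 48 and 176 is divisible by 16, so (48, 176) ⊆ (16). Therefore (48, 176) = (16), d = 16.

Final answer: (48, 176) = (16); d = 16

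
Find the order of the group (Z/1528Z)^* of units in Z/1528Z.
|(Z/1528Z)^*| = 760

(Z/1528Z)^* consists of the classes a with gcd(a, 1528) = 1, so its order is φ(1528). φ is multiplicative, with φ(p^e) = p^e − p^(e−1). Factorise 1528 = 2^3 · 191. Then
  φ(1528) = (2^3 − 2^2) · (191 − 1) = 4 · 190 = 760.
Thus |(Z/1528Z)^*| = 760.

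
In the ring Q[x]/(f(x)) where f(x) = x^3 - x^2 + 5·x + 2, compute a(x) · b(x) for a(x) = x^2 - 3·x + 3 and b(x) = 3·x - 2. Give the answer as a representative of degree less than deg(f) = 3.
First multiply in Q[x] without reducing: a · b = 3·x^3 - 11·x^2 + 15·x - 6. Now divide by f(x) = x^3 - x^2 + 5·x + 2, eliminating the leading term at each step:
  leading term 3·x^3: subtract (3)·f(x) = 3·x^3 - 3·x^2 + 15·x + 6, leaving -8·x^2 - 12
The degree is now < 3, so this is the remainder. Hence a · b ≡ -8·x^2 - 12 in Q[x]/(f).

Final answer: a · b ≡ -8·x^2 - 12 (mod f(x))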